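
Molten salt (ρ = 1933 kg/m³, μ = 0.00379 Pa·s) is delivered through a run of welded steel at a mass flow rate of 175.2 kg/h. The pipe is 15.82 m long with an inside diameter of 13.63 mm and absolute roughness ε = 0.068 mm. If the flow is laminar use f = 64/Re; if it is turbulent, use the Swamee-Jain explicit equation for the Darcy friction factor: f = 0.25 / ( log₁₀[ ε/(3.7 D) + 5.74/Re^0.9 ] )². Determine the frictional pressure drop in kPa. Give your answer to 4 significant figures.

ΔP ≈ 1.782 kPa

ṁ = 175.2 kg/h = 175.2/3600 = 0.04867 kg/s.
A = πD²/4 = π(0.01363)²/4 = 0.0001459 m²; mean velocity V = ṁ/(ρA) = 0.04867/(1933 · 0.0001459) = 0.1726 m/s.
Reynolds number Re = ρVD/μ = 1933 · 0.1726 · 0.01363 / 0.00379 = 1200.
Re < 2300 → laminar flow, so f = 64/Re = 64/1200 = 0.05335 (the turbulent correlation is not needed).
Darcy-Weisbach: ΔP = f(L/D)(ρV²/2) = 0.05335·(15.82/0.01363)·(1933·0.1726²/2) = 0.05335·1161·28.78 = 1782 Pa.
ΔP = 1782 Pa = 1.782 kPa.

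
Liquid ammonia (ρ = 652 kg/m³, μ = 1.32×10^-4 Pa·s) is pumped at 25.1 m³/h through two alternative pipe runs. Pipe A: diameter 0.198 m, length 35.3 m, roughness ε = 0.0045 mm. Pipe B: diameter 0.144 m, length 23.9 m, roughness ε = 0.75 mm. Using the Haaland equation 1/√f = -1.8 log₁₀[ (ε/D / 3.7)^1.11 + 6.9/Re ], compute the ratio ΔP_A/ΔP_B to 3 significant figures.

ΔP_A/ΔP_B ≈ 0.148

Pipe A: V = Q/A = 0.006972/0.03079 = 0.2264 m/s; Re = 2.215e+05; ε/D = 2.27e-05; Haaland → f = 0.01535; ΔP_A = f(L/D)(ρV²/2) = 45.74 Pa.
Pipe B: V = Q/A = 0.006972/0.01629 = 0.4281 m/s; Re = 3.045e+05; ε/D = 0.00521; Haaland → f = 0.03109; ΔP_B = f(L/D)(ρV²/2) = 308.3 Pa.
ΔP_A/ΔP_B = 45.74/308.3 = 0.148.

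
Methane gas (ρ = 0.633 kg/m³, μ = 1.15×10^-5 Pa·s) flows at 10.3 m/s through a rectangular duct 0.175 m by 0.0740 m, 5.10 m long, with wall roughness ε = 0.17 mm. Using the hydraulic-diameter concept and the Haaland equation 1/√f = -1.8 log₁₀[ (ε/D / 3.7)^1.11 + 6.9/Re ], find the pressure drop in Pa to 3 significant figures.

ΔP ≈ 41.1 Pa

Hydraulic diameter D_h = 4A/P = 4·(0.175·0.074)/(2·(0.175+0.074)) = 0.0518/0.498 = 0.104 m.
Re = ρVD_h/μ = 0.633·10.3·0.104/1.15e-05 = 5.897e+04.
ε/D_h = 0.00017/0.104 = 0.00163; Haaland gives 1/√f = -1.8 log₁₀[0.000189+0.000117] = 6.326, so f = 0.02499.
ΔP = f(L/D_h)(ρV²/2) = 0.02499·5.1/0.104·33.58 = 41.14 Pa.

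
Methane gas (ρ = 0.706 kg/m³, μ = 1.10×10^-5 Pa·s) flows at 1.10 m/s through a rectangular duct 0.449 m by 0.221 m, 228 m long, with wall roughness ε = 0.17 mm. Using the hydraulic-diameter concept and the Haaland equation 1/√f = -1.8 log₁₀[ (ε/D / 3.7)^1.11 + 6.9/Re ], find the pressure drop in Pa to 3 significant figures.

ΔP ≈ 8.73 Pa

Hydraulic diameter D_h = 4A/P = 4·(0.449·0.221)/(2·(0.449+0.221)) = 0.3969/1.34 = 0.2962 m.
Re = ρVD_h/μ = 0.706·1.1·0.2962/1.1e-05 = 2.091e+04.
ε/D_h = 0.00017/0.2962 = 0.000574; Haaland gives 1/√f = -1.8 log₁₀[5.91e-05+0.00033] = 6.138, so f = 0.02654.
ΔP = f(L/D_h)(ρV²/2) = 0.02654·228/0.2962·0.4271 = 8.727 Pa.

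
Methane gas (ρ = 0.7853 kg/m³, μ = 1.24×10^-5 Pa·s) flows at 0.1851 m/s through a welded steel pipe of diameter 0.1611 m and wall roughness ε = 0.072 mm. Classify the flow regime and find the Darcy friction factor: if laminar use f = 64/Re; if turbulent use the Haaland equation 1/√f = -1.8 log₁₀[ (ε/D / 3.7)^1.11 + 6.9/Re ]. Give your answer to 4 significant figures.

Re = ρVD/μ = 0.7853·0.1851·0.1611/1.24e-05 = 1888.
Re < 2300 → laminar, so f = 64/Re = 0.03389 (roughness is irrelevant in laminar flow).

f ≈ 0.03389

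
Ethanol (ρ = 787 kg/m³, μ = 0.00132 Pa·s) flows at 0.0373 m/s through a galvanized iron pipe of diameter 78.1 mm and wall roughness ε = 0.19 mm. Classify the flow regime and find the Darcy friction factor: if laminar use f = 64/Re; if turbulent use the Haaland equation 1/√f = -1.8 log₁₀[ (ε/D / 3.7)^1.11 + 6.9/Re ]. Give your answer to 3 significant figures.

Re = ρVD/μ = 787·0.0373·0.0781/0.00132 = 1737.
Re < 2300 → laminar, so f = 64/Re = 0.03685 (roughness is irrelevant in laminar flow).

f ≈ 0.0368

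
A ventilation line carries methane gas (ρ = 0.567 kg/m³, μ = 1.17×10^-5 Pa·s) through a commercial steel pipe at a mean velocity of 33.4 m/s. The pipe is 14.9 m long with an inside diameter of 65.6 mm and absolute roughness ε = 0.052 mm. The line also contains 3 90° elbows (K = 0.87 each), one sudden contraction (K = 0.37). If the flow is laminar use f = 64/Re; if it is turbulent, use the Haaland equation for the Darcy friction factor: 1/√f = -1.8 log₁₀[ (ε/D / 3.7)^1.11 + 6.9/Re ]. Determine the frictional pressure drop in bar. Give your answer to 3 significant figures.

Reynolds number Re = ρVD/μ = 0.567 · 33.4 · 0.0656 / 1.17e-05 = 1.062e+05.
Re > 4000 → turbulent. Relative roughness ε/D = 5.2e-05/0.0656 = 0.000793. Haaland: 1/√f = -1.8 log₁₀[(0.000793/3.7)^1.11 + 6.9/1.062e+05] = -1.8 log₁₀[8.46e-05 + 6.5e-05] = 6.885, so f = 0.02109.
Total minor-loss coefficient ΣK = 3·0.87 + 1·0.37 = 2.98.
ΔP = [f·L/D + ΣK]·(ρV²/2) = [0.02109·14.9/0.0656 + 2.98]·(0.567·33.4²/2) = [4.791 + 2.98]·316.3 = 2458 Pa.
ΔP = 2458 Pa = 0.0246 bar.

ΔP ≈ 0.0246 bar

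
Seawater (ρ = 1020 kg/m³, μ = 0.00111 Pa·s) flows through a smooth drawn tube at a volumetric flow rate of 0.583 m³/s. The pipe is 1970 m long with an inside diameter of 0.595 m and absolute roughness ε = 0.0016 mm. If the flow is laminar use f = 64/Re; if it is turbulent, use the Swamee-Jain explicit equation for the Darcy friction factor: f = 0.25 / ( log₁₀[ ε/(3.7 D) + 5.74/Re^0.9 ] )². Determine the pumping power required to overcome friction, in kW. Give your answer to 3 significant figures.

P ≈ 49.4 kW

Cross-sectional area A = πD²/4 = π(0.595)²/4 = 0.2781 m²; mean velocity V = Q/A = 0.583/0.2781 = 2.097 m/s.
Reynolds number Re = ρVD/μ = 1020 · 2.097 · 0.595 / 0.00111 = 1.146e+06.
Re > 4000 → turbulent. Relative roughness ε/D = 1.6e-06/0.595 = 2.69e-06. Swamee-Jain: f = 0.25/(log₁₀[2.69e-06/3.7 + 5.74/1.146e+06^0.9])² = 0.25/(log₁₀[7.27e-07 + 2.02e-05])² = 0.25/(-4.679)² = 0.01142.
Darcy-Weisbach: ΔP = f(L/D)(ρV²/2) = 0.01142·(1970/0.595)·(1020·2.097²/2) = 0.01142·3311·2242 = 8.476e+04 Pa.
Pumping power P = QΔP = 0.583·8.476e+04 = 49420 W = 49.4 kW.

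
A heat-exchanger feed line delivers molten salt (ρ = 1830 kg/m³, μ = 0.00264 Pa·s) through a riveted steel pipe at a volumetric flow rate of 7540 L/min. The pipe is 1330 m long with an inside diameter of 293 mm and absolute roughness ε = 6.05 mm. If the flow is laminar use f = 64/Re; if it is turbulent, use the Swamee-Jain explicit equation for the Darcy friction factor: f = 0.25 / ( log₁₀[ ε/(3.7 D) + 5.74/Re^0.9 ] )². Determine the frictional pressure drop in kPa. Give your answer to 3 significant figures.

ΔP ≈ 713 kPa

Q = 7540 L/min = 7540/60000 = 0.1257 m³/s.
Cross-sectional area A = πD²/4 = π(0.293)²/4 = 0.06743 m²; mean velocity V = Q/A = 0.1257/0.06743 = 1.864 m/s.
Reynolds number Re = ρVD/μ = 1830 · 1.864 · 0.293 / 0.00264 = 3.785e+05.
Re > 4000 → turbulent. Relative roughness ε/D = 0.00605/0.293 = 0.0206. Swamee-Jain: f = 0.25/(log₁₀[0.0206/3.7 + 5.74/3.785e+05^0.9])² = 0.25/(log₁₀[0.00558 + 5.48e-05])² = 0.25/(-2.249)² = 0.04942.
Darcy-Weisbach: ΔP = f(L/D)(ρV²/2) = 0.04942·(1330/0.293)·(1830·1.864²/2) = 0.04942·4539·3178 = 7.131e+05 Pa.
ΔP = 7.131e+05 Pa = 713 kPa.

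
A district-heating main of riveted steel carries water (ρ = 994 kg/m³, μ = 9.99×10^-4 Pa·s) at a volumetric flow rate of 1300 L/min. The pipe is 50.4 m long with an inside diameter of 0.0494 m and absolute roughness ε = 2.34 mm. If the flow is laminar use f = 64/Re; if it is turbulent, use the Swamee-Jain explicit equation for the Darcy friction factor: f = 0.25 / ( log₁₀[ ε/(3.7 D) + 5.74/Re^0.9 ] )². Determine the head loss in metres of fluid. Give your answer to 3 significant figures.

h_f ≈ 464 m

Q = 1300 L/min = 1300/60000 = 0.02167 m³/s.
Cross-sectional area A = πD²/4 = π(0.0494)²/4 = 0.001917 m²; mean velocity V = Q/A = 0.02167/0.001917 = 11.3 m/s.
Reynolds number Re = ρVD/μ = 994 · 11.3 · 0.0494 / 0.000999 = 5.556e+05.
Re > 4000 → turbulent. Relative roughness ε/D = 0.00234/0.0494 = 0.0474. Swamee-Jain: f = 0.25/(log₁₀[0.0474/3.7 + 5.74/5.556e+05^0.9])² = 0.25/(log₁₀[0.0128 + 3.88e-05])² = 0.25/(-1.891)² = 0.06988.
Darcy-Weisbach: ΔP = f(L/D)(ρV²/2) = 0.06988·(50.4/0.0494)·(994·11.3²/2) = 0.06988·1020·6.351e+04 = 4.528e+06 Pa.
Head loss h_f = ΔP/(ρg) = 4.528e+06/(994·9.81) = 464 m.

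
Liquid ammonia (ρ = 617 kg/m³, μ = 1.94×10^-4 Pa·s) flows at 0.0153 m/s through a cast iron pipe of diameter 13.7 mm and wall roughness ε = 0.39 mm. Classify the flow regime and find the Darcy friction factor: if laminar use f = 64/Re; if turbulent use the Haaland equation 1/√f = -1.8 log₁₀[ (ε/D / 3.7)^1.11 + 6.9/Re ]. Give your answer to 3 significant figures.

f ≈ 0.0960

Re = ρVD/μ = 617·0.0153·0.0137/0.000194 = 666.6.
Re < 2300 → laminar, so f = 64/Re = 0.096 (roughness is irrelevant in laminar flow).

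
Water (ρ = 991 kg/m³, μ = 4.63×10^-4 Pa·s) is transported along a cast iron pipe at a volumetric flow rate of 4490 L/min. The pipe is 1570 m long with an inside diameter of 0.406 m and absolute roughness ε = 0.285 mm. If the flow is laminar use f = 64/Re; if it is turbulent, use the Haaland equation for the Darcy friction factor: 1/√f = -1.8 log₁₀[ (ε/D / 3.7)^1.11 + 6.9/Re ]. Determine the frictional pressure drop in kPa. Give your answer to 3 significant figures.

ΔP ≈ 12.0 kPa

Q = 4490 L/min = 4490/60000 = 0.07483 m³/s.
Cross-sectional area A = πD²/4 = π(0.406)²/4 = 0.1295 m²; mean velocity V = Q/A = 0.07483/0.1295 = 0.578 m/s.
Reynolds number Re = ρVD/μ = 991 · 0.578 · 0.406 / 0.000463 = 5.023e+05.
Re > 4000 → turbulent. Relative roughness ε/D = 0.000285/0.406 = 0.000702. Haaland: 1/√f = -1.8 log₁₀[(0.000702/3.7)^1.11 + 6.9/5.023e+05] = -1.8 log₁₀[7.39e-05 + 1.37e-05] = 7.303, so f = 0.01875.
Darcy-Weisbach: ΔP = f(L/D)(ρV²/2) = 0.01875·(1570/0.406)·(991·0.578²/2) = 0.01875·3867·165.6 = 1.2e+04 Pa.
ΔP = 1.2e+04 Pa = 12.0 kPa.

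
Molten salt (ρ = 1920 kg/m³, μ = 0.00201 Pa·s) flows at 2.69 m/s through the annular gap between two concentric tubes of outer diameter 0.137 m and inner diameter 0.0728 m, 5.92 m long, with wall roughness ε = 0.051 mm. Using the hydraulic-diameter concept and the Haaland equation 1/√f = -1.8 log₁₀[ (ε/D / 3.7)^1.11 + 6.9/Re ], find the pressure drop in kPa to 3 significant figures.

ΔP ≈ 13.0 kPa

Hydraulic diameter D_h = 4A/P = D_o - D_i = 0.137 - 0.0728 = 0.0642 m.
Re = ρVD_h/μ = 1920·2.69·0.0642/0.00201 = 1.65e+05.
ε/D_h = 5.1e-05/0.0642 = 0.000794; Haaland gives 1/√f = -1.8 log₁₀[8.48e-05+4.18e-05] = 7.016, so f = 0.02032.
ΔP = f(L/D_h)(ρV²/2) = 0.02032·5.92/0.0642·6947 = 1.301e+04 Pa.
ΔP = 13.0 kPa.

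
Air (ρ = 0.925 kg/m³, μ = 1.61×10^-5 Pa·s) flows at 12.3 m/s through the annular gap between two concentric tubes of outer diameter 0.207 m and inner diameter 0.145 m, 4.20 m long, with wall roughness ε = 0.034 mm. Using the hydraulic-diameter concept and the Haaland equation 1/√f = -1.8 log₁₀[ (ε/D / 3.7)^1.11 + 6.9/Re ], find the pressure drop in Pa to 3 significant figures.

ΔP ≈ 109 Pa

Hydraulic diameter D_h = 4A/P = D_o - D_i = 0.207 - 0.145 = 0.062 m.
Re = ρVD_h/μ = 0.925·12.3·0.062/1.61e-05 = 4.381e+04.
ε/D_h = 3.4e-05/0.062 = 0.000548; Haaland gives 1/√f = -1.8 log₁₀[5.62e-05+0.000157] = 6.606, so f = 0.02291.
ΔP = f(L/D_h)(ρV²/2) = 0.02291·4.2/0.062·69.97 = 108.6 Pa.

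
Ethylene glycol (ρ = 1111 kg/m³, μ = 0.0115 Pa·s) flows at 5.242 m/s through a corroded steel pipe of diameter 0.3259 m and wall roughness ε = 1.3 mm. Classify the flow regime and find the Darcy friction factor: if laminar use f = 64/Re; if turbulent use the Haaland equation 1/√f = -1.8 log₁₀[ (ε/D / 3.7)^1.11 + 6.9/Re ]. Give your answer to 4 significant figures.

f ≈ 0.02905

Re = ρVD/μ = 1111·5.242·0.3259/0.0115 = 1.65e+05.
Re > 4000 → turbulent. ε/D = 0.0013/0.3259 = 0.00399; Haaland: 1/√f = -1.8 log₁₀[0.000508 + 4.18e-05] = 5.867, so f = 0.02905.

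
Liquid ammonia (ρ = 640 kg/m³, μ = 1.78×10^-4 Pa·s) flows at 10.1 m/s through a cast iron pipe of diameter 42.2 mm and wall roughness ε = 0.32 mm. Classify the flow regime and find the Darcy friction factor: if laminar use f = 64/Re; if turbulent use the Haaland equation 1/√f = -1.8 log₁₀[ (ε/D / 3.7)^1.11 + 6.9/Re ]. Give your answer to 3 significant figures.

f ≈ 0.0347

Re = ρVD/μ = 640·10.1·0.0422/0.000178 = 1.532e+06.
Re > 4000 → turbulent. ε/D = 0.00032/0.0422 = 0.00758; Haaland: 1/√f = -1.8 log₁₀[0.00104 + 4.5e-06] = 5.368, so f = 0.0347.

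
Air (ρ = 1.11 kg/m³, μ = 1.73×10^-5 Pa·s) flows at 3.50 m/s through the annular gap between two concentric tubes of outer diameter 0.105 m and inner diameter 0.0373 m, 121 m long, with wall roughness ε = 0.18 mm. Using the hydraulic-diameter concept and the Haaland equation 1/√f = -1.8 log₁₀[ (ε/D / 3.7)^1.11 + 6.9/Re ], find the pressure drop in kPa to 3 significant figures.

ΔP ≈ 0.388 kPa

Hydraulic diameter D_h = 4A/P = D_o - D_i = 0.105 - 0.0373 = 0.0677 m.
Re = ρVD_h/μ = 1.11·3.5·0.0677/1.73e-05 = 1.52e+04.
ε/D_h = 0.00018/0.0677 = 0.00266; Haaland gives 1/√f = -1.8 log₁₀[0.000324+0.000454] = 5.596, so f = 0.03193.
ΔP = f(L/D_h)(ρV²/2) = 0.03193·121/0.0677·6.799 = 388 Pa.
ΔP = 0.388 kPa.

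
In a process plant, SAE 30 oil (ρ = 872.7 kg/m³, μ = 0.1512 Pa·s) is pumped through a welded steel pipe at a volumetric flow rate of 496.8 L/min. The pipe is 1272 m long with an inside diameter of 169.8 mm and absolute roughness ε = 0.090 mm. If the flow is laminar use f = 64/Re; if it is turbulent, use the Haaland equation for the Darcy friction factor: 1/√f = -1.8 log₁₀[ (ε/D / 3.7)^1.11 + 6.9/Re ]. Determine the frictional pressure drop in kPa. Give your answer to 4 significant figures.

Q = 496.8 L/min = 496.8/60000 = 0.00828 m³/s.
Cross-sectional area A = πD²/4 = π(0.1698)²/4 = 0.02264 m²; mean velocity V = Q/A = 0.00828/0.02264 = 0.3656 m/s.
Reynolds number Re = ρVD/μ = 872.7 · 0.3656 · 0.1698 / 0.151 = 358.4.
Re < 2300 → laminar flow, so f = 64/Re = 64/358.4 = 0.1786 (the turbulent correlation is not needed).
Darcy-Weisbach: ΔP = f(L/D)(ρV²/2) = 0.1786·(1272/0.1698)·(872.7·0.3656²/2) = 0.1786·7491·58.34 = 7.805e+04 Pa.
ΔP = 7.805e+04 Pa = 78.05 kPa.

ΔP ≈ 78.05 kPa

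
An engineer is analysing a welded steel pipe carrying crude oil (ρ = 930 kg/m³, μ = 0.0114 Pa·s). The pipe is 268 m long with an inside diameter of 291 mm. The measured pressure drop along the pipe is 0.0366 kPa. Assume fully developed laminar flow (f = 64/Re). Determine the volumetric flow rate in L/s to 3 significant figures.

Q ≈ 2.11 L/s

For laminar flow, f = 64/Re with Re = ρVD/μ, so Darcy-Weisbach reduces to ΔP = 32μLV/D². Solving for V: V = ΔP·D²/(32μL) = 36.6·(0.291)²/(32·0.0114·268) = 0.0317 m/s.
Check: Re = ρVD/μ = 930·0.0317·0.291/0.0114 = 752.6 < 2300, so the laminar assumption holds.
Q = V·A = 0.0317·(π/4·0.291²) = 0.002108 m³/s = 2.11 L/s.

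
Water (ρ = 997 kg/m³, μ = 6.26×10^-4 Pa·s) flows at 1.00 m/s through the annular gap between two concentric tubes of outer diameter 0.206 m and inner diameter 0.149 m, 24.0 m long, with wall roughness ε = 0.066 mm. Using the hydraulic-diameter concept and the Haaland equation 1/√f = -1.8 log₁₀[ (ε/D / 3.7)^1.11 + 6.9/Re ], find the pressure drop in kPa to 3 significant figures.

ΔP ≈ 4.76 kPa

Hydraulic diameter D_h = 4A/P = D_o - D_i = 0.206 - 0.149 = 0.057 m.
Re = ρVD_h/μ = 997·1·0.057/0.000626 = 9.078e+04.
ε/D_h = 6.6e-05/0.057 = 0.00116; Haaland gives 1/√f = -1.8 log₁₀[0.000129+7.6e-05] = 6.64, so f = 0.02268.
ΔP = f(L/D_h)(ρV²/2) = 0.02268·24/0.057·498.5 = 4761 Pa.
ΔP = 4.76 kPa.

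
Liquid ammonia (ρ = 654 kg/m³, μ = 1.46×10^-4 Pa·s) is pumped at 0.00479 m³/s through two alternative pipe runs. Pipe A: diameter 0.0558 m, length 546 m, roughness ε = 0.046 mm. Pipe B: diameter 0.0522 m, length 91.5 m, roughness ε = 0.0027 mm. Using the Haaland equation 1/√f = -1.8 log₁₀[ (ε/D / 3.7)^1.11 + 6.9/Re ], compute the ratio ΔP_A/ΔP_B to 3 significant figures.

Pipe A: V = Q/A = 0.00479/0.002445 = 1.959 m/s; Re = 4.896e+05; ε/D = 0.000824; Haaland → f = 0.01939; ΔP_A = f(L/D)(ρV²/2) = 2.381e+05 Pa.
Pipe B: V = Q/A = 0.00479/0.00214 = 2.238 m/s; Re = 5.234e+05; ε/D = 5.17e-05; Haaland → f = 0.01361; ΔP_B = f(L/D)(ρV²/2) = 3.907e+04 Pa.
ΔP_A/ΔP_B = 2.381e+05/3.907e+04 = 6.09.

ΔP_A/ΔP_B ≈ 6.09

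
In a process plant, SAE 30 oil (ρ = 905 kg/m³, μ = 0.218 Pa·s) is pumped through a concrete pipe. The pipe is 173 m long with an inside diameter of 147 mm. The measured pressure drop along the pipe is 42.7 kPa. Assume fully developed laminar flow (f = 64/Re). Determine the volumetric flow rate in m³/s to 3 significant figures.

Q ≈ 0.0130 m³/s

For laminar flow, f = 64/Re with Re = ρVD/μ, so Darcy-Weisbach reduces to ΔP = 32μLV/D². Solving for V: V = ΔP·D²/(32μL) = 4.27e+04·(0.147)²/(32·0.218·173) = 0.7646 m/s.
Check: Re = ρVD/μ = 905·0.7646·0.147/0.218 = 466.6 < 2300, so the laminar assumption holds.
Q = V·A = 0.7646·(π/4·0.147²) = 0.01298 m³/s = 0.0130 m³/s.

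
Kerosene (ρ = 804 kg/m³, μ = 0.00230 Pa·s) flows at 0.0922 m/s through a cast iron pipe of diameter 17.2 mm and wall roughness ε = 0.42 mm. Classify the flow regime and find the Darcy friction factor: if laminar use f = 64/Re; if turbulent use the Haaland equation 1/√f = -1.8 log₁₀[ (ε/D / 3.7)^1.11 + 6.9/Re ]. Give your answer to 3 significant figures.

f ≈ 0.115

Re = ρVD/μ = 804·0.0922·0.0172/0.0023 = 554.4.
Re < 2300 → laminar, so f = 64/Re = 0.1154 (roughness is irrelevant in laminar flow).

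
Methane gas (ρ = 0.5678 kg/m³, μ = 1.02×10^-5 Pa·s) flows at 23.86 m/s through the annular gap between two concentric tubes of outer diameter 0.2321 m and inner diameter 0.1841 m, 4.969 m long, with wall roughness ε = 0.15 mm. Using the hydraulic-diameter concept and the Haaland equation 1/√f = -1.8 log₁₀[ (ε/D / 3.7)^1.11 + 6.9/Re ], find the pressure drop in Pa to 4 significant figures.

Hydraulic diameter D_h = 4A/P = D_o - D_i = 0.2321 - 0.1841 = 0.048 m.
Re = ρVD_h/μ = 0.5678·23.86·0.048/1.02e-05 = 6.375e+04.
ε/D_h = 0.00015/0.048 = 0.00313; Haaland gives 1/√f = -1.8 log₁₀[0.000388+0.000108] = 5.948, so f = 0.02826.
ΔP = f(L/D_h)(ρV²/2) = 0.02826·4.969/0.048·161.6 = 472.9 Pa.

ΔP ≈ 472.9 Pa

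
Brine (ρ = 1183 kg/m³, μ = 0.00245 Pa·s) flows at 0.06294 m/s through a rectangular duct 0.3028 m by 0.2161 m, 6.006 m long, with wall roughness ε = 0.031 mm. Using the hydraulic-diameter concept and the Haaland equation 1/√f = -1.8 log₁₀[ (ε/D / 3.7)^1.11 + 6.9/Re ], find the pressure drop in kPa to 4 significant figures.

ΔP ≈ 0.001863 kPa

Hydraulic diameter D_h = 4A/P = 4·(0.3028·0.2161)/(2·(0.3028+0.2161)) = 0.2617/1.038 = 0.2522 m.
Re = ρVD_h/μ = 1183·0.06294·0.2522/0.00245 = 7665.
ε/D_h = 3.1e-05/0.2522 = 0.000123; Haaland gives 1/√f = -1.8 log₁₀[1.07e-05+0.0009] = 5.473, so f = 0.03339.
ΔP = f(L/D_h)(ρV²/2) = 0.03339·6.006/0.2522·2.343 = 1.863 Pa.
ΔP = 0.001863 kPa.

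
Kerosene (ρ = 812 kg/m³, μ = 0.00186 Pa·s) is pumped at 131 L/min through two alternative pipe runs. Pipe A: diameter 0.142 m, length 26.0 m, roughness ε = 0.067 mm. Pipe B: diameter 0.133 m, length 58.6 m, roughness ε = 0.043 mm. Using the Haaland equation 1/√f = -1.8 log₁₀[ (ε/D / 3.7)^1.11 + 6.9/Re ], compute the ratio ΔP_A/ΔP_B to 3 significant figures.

Pipe A: V = Q/A = 0.002183/0.01584 = 0.1379 m/s; Re = 8546; ε/D = 0.000472; Haaland → f = 0.03279; ΔP_A = f(L/D)(ρV²/2) = 46.33 Pa.
Pipe B: V = Q/A = 0.002183/0.01389 = 0.1572 m/s; Re = 9125; ε/D = 0.000323; Haaland → f = 0.03204; ΔP_B = f(L/D)(ρV²/2) = 141.5 Pa.
ΔP_A/ΔP_B = 46.33/141.5 = 0.327.

ΔP_A/ΔP_B ≈ 0.327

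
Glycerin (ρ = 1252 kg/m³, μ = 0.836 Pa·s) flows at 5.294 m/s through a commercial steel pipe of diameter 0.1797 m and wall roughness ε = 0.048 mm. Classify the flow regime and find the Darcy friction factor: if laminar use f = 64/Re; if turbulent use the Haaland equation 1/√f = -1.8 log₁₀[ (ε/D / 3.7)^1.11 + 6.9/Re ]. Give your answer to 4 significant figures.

Re = ρVD/μ = 1252·5.294·0.1797/0.836 = 1425.
Re < 2300 → laminar, so f = 64/Re = 0.04492 (roughness is irrelevant in laminar flow).

f ≈ 0.04492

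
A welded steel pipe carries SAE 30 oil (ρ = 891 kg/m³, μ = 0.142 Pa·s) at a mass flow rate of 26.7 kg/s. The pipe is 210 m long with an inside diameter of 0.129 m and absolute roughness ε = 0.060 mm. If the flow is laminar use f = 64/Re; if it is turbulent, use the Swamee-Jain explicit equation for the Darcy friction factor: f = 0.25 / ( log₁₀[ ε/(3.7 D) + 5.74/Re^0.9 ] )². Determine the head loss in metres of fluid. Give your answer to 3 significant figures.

h_f ≈ 15.0 m

A = πD²/4 = π(0.129)²/4 = 0.01307 m²; mean velocity V = ṁ/(ρA) = 26.7/(891 · 0.01307) = 2.293 m/s.
Reynolds number Re = ρVD/μ = 891 · 2.293 · 0.129 / 0.142 = 1856.
Re < 2300 → laminar flow, so f = 64/Re = 64/1856 = 0.03449 (the turbulent correlation is not needed).
Darcy-Weisbach: ΔP = f(L/D)(ρV²/2) = 0.03449·(210/0.129)·(891·2.293²/2) = 0.03449·1628·2342 = 1.315e+05 Pa.
Head loss h_f = ΔP/(ρg) = 1.315e+05/(891·9.81) = 15.0 m.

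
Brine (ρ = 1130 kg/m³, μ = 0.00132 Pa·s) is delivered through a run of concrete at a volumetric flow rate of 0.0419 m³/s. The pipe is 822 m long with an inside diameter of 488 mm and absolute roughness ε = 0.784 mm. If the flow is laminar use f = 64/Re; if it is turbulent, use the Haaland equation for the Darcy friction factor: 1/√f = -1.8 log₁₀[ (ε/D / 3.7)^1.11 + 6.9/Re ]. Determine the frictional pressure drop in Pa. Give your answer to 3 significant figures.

Cross-sectional area A = πD²/4 = π(0.488)²/4 = 0.187 m²; mean velocity V = Q/A = 0.0419/0.187 = 0.224 m/s.
Reynolds number Re = ρVD/μ = 1130 · 0.224 · 0.488 / 0.00132 = 9.359e+04.
Re > 4000 → turbulent. Relative roughness ε/D = 0.000784/0.488 = 0.00161. Haaland: 1/√f = -1.8 log₁₀[(0.00161/3.7)^1.11 + 6.9/9.359e+04] = -1.8 log₁₀[0.000185 + 7.37e-05] = 6.456, so f = 0.02399.
Darcy-Weisbach: ΔP = f(L/D)(ρV²/2) = 0.02399·(822/0.488)·(1130·0.224²/2) = 0.02399·1684·28.35 = 1146 Pa.

ΔP ≈ 1150 Pa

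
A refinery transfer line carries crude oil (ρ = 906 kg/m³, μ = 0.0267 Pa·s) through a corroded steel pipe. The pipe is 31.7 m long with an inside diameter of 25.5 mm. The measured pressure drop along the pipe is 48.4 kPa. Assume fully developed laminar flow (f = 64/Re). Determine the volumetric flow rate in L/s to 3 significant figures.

For laminar flow, f = 64/Re with Re = ρVD/μ, so Darcy-Weisbach reduces to ΔP = 32μLV/D². Solving for V: V = ΔP·D²/(32μL) = 4.84e+04·(0.0255)²/(32·0.0267·31.7) = 1.162 m/s.
Check: Re = ρVD/μ = 906·1.162·0.0255/0.0267 = 1005 < 2300, so the laminar assumption holds.
Q = V·A = 1.162·(π/4·0.0255²) = 0.0005934 m³/s = 0.593 L/s.

Q ≈ 0.593 L/s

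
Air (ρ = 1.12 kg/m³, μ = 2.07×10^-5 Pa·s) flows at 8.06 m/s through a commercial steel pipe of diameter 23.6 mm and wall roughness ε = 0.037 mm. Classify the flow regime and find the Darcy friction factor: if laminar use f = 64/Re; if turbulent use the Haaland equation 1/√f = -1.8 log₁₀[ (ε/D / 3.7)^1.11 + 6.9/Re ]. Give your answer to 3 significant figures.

Re = ρVD/μ = 1.12·8.06·0.0236/2.07e-05 = 1.029e+04.
Re > 4000 → turbulent. ε/D = 3.7e-05/0.0236 = 0.00157; Haaland: 1/√f = -1.8 log₁₀[0.00018 + 0.00067] = 5.526, so f = 0.03274.

f ≈ 0.0327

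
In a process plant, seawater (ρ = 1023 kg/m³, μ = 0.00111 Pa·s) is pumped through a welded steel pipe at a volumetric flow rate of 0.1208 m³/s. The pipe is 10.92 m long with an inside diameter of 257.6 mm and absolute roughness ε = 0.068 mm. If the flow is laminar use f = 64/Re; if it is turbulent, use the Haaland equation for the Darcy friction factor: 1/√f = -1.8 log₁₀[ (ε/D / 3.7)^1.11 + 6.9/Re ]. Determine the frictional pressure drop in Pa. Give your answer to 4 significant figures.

ΔP ≈ 1835 Pa

Cross-sectional area A = πD²/4 = π(0.2576)²/4 = 0.05212 m²; mean velocity V = Q/A = 0.1208/0.05212 = 2.318 m/s.
Reynolds number Re = ρVD/μ = 1023 · 2.318 · 0.2576 / 0.00111 = 5.503e+05.
Re > 4000 → turbulent. Relative roughness ε/D = 6.8e-05/0.2576 = 0.000264. Haaland: 1/√f = -1.8 log₁₀[(0.000264/3.7)^1.11 + 6.9/5.503e+05] = -1.8 log₁₀[2.5e-05 + 1.25e-05] = 7.967, so f = 0.01576.
Darcy-Weisbach: ΔP = f(L/D)(ρV²/2) = 0.01576·(10.92/0.2576)·(1023·2.318²/2) = 0.01576·42.39·2748 = 1835 Pa.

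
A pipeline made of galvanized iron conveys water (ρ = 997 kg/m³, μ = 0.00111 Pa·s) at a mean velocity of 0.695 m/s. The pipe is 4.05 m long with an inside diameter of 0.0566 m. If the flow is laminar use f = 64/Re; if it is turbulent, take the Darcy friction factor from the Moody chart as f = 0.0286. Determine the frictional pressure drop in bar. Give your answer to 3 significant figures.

ΔP ≈ 0.00493 bar

Reynolds number Re = ρVD/μ = 997 · 0.695 · 0.0566 / 0.00111 = 3.533e+04.
Re > 4000 → turbulent; use the Moody-chart value f = 0.0286.
Darcy-Weisbach: ΔP = f(L/D)(ρV²/2) = 0.0286·(4.05/0.0566)·(997·0.695²/2) = 0.0286·71.55·240.8 = 492.8 Pa.
ΔP = 492.8 Pa = 0.00493 bar.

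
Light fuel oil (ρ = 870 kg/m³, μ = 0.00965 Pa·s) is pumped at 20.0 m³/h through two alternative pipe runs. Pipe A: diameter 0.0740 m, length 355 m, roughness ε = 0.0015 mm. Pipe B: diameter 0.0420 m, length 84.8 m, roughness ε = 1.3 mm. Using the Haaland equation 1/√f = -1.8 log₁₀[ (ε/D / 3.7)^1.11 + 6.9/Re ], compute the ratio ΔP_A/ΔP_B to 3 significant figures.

Pipe A: V = Q/A = 0.005556/0.004301 = 1.292 m/s; Re = 8618; ε/D = 2.03e-05; Haaland → f = 0.0322; ΔP_A = f(L/D)(ρV²/2) = 1.121e+05 Pa.
Pipe B: V = Q/A = 0.005556/0.001385 = 4.01 m/s; Re = 1.518e+04; ε/D = 0.031; Haaland → f = 0.06001; ΔP_B = f(L/D)(ρV²/2) = 8.475e+05 Pa.
ΔP_A/ΔP_B = 1.121e+05/8.475e+05 = 0.132.

ΔP_A/ΔP_B ≈ 0.132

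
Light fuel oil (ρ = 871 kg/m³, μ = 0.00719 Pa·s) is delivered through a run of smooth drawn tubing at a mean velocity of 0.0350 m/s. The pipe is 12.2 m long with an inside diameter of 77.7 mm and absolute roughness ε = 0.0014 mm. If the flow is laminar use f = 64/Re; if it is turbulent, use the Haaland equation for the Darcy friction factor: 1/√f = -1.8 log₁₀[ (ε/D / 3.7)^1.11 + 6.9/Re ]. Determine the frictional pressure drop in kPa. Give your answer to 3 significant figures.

ΔP ≈ 0.0163 kPa

Reynolds number Re = ρVD/μ = 871 · 0.035 · 0.0777 / 0.00719 = 329.4.
Re < 2300 → laminar flow, so f = 64/Re = 64/329.4 = 0.1943 (the turbulent correlation is not needed).
Darcy-Weisbach: ΔP = f(L/D)(ρV²/2) = 0.1943·(12.2/0.0777)·(871·0.035²/2) = 0.1943·157·0.5335 = 16.27 Pa.
ΔP = 16.27 Pa = 0.0163 kPa.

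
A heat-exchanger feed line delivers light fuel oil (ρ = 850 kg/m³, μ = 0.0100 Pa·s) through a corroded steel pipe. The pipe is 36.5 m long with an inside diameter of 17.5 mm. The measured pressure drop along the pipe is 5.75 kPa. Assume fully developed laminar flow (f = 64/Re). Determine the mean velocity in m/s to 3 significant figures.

For laminar flow, f = 64/Re with Re = ρVD/μ, so Darcy-Weisbach reduces to ΔP = 32μLV/D². Solving for V: V = ΔP·D²/(32μL) = 5750·(0.0175)²/(32·0.01·36.5) = 0.1508 m/s.
Check: Re = ρVD/μ = 850·0.1508·0.0175/0.01 = 224.3 < 2300, so the laminar assumption holds.

V ≈ 0.151 m/s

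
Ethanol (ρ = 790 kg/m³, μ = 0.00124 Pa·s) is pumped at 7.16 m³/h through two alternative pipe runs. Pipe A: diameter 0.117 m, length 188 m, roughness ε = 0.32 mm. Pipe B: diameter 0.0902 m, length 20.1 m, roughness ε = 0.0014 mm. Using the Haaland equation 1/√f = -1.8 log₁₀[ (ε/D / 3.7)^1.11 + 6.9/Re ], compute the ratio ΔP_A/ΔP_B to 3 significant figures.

Pipe A: V = Q/A = 0.001989/0.01075 = 0.185 m/s; Re = 1.379e+04; ε/D = 0.00274; Haaland → f = 0.03257; ΔP_A = f(L/D)(ρV²/2) = 707.4 Pa.
Pipe B: V = Q/A = 0.001989/0.00639 = 0.3112 m/s; Re = 1.789e+04; ε/D = 1.55e-05; Haaland → f = 0.0265; ΔP_B = f(L/D)(ρV²/2) = 226 Pa.
ΔP_A/ΔP_B = 707.4/226 = 3.13.

ΔP_A/ΔP_B ≈ 3.13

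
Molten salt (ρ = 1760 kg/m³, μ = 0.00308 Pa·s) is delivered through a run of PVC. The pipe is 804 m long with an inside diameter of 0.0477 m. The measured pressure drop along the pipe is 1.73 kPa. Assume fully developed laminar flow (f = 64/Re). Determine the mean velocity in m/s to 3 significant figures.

For laminar flow, f = 64/Re with Re = ρVD/μ, so Darcy-Weisbach reduces to ΔP = 32μLV/D². Solving for V: V = ΔP·D²/(32μL) = 1730·(0.0477)²/(32·0.00308·804) = 0.04967 m/s.
Check: Re = ρVD/μ = 1760·0.04967·0.0477/0.00308 = 1354 < 2300, so the laminar assumption holds.

V ≈ 0.0497 m/s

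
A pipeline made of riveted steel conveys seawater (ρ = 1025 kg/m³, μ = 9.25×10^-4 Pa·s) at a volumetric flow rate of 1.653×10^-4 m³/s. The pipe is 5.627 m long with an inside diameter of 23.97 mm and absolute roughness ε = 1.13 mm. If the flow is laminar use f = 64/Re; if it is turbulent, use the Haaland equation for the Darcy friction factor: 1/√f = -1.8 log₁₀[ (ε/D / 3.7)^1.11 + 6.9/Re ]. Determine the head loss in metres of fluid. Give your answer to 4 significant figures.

h_f ≈ 0.1161 m

Cross-sectional area A = πD²/4 = π(0.02397)²/4 = 0.0004513 m²; mean velocity V = Q/A = 0.0001653/0.0004513 = 0.3663 m/s.
Reynolds number Re = ρVD/μ = 1025 · 0.3663 · 0.02397 / 0.000925 = 9730.
Re > 4000 → turbulent. Relative roughness ε/D = 0.00113/0.02397 = 0.0471. Haaland: 1/√f = -1.8 log₁₀[(0.0471/3.7)^1.11 + 6.9/9730] = -1.8 log₁₀[0.00788 + 0.000709] = 3.718, so f = 0.07232.
Darcy-Weisbach: ΔP = f(L/D)(ρV²/2) = 0.07232·(5.627/0.02397)·(1025·0.3663²/2) = 0.07232·234.8·68.77 = 1168 Pa.
Head loss h_f = ΔP/(ρg) = 1168/(1025·9.81) = 0.1161 m.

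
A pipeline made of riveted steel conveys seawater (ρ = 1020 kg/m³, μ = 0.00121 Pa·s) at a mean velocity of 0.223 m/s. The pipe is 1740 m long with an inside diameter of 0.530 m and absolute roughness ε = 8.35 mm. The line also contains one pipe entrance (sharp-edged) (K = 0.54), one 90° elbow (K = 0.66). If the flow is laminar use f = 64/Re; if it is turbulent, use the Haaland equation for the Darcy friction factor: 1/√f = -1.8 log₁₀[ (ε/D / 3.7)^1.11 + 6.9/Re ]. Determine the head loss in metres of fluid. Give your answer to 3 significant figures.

h_f ≈ 0.378 m

Reynolds number Re = ρVD/μ = 1020 · 0.223 · 0.53 / 0.00121 = 9.963e+04.
Re > 4000 → turbulent. Relative roughness ε/D = 0.00835/0.53 = 0.0158. Haaland: 1/√f = -1.8 log₁₀[(0.0158/3.7)^1.11 + 6.9/9.963e+04] = -1.8 log₁₀[0.00234 + 6.93e-05] = 4.714, so f = 0.045.
Total minor-loss coefficient ΣK = 1·0.54 + 1·0.66 = 1.2.
ΔP = [f·L/D + ΣK]·(ρV²/2) = [0.045·1740/0.53 + 1.2]·(1020·0.223²/2) = [147.7 + 1.2]·25.36 = 3777 Pa.
Head loss h_f = ΔP/(ρg) = 3777/(1020·9.81) = 0.378 m.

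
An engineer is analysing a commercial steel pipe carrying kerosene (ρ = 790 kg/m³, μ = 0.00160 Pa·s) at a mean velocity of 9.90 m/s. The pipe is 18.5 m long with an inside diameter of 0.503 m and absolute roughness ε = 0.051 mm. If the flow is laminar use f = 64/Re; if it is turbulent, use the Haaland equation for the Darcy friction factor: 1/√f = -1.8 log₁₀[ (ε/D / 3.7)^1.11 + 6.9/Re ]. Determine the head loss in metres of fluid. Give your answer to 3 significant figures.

Reynolds number Re = ρVD/μ = 790 · 9.9 · 0.503 / 0.0016 = 2.459e+06.
Re > 4000 → turbulent. Relative roughness ε/D = 5.1e-05/0.503 = 0.000101. Haaland: 1/√f = -1.8 log₁₀[(0.000101/3.7)^1.11 + 6.9/2.459e+06] = -1.8 log₁₀[8.63e-06 + 2.81e-06] = 8.895, so f = 0.01264.
Darcy-Weisbach: ΔP = f(L/D)(ρV²/2) = 0.01264·(18.5/0.503)·(790·9.9²/2) = 0.01264·36.78·3.871e+04 = 1.8e+04 Pa.
Head loss h_f = ΔP/(ρg) = 1.8e+04/(790·9.81) = 2.32 m.

h_f ≈ 2.32 m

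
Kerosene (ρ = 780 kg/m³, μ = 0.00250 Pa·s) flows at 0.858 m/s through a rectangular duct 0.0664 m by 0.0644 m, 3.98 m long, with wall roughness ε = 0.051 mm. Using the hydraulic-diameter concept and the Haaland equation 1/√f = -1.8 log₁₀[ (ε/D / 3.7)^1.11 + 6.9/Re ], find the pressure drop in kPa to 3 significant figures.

ΔP ≈ 0.489 kPa

Hydraulic diameter D_h = 4A/P = 4·(0.0664·0.0644)/(2·(0.0664+0.0644)) = 0.0171/0.2616 = 0.06538 m.
Re = ρVD_h/μ = 780·0.858·0.06538/0.0025 = 1.75e+04.
ε/D_h = 5.1e-05/0.06538 = 0.00078; Haaland gives 1/√f = -1.8 log₁₀[8.31e-05+0.000394] = 5.978, so f = 0.02798.
ΔP = f(L/D_h)(ρV²/2) = 0.02798·3.98/0.06538·287.1 = 489 Pa.
ΔP = 0.489 kPa.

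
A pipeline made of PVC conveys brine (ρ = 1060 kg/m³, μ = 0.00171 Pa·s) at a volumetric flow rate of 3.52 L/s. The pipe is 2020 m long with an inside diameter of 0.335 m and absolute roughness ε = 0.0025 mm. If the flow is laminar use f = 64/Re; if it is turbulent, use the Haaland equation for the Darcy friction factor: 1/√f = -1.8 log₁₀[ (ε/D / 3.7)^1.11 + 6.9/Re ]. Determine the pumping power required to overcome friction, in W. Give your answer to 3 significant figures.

Q = 3.52 L/s = 3.52/1000 = 0.00352 m³/s.
Cross-sectional area A = πD²/4 = π(0.335)²/4 = 0.08814 m²; mean velocity V = Q/A = 0.00352/0.08814 = 0.03994 m/s.
Reynolds number Re = ρVD/μ = 1060 · 0.03994 · 0.335 / 0.00171 = 8293.
Re > 4000 → turbulent. Relative roughness ε/D = 2.5e-06/0.335 = 7.46e-06. Haaland: 1/√f = -1.8 log₁₀[(7.46e-06/3.7)^1.11 + 6.9/8293] = -1.8 log₁₀[4.77e-07 + 0.000832] = 5.543, so f = 0.03254.
Darcy-Weisbach: ΔP = f(L/D)(ρV²/2) = 0.03254·(2020/0.335)·(1060·0.03994²/2) = 0.03254·6030·0.8453 = 165.9 Pa.
Pumping power P = QΔP = 0.00352·165.9 = 0.5839 W = 0.584 W.

P ≈ 0.584 W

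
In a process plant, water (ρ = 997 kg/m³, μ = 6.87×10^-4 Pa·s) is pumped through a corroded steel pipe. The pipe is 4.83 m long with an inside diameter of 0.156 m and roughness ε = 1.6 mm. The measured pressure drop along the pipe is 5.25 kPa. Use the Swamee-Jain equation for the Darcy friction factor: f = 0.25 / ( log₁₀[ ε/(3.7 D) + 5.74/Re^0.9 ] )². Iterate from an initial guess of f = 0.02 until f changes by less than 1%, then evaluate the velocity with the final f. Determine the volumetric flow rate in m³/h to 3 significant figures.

Q ≈ 205 m³/h

Rearranging Darcy-Weisbach: V = √(2·ΔP·D/(f·L·ρ)). With ε/D = 0.0016/0.156 = 0.0103, iterate starting from f = 0.02:
  f = 0.02 → V = √(2·5250·0.156/(0.02·4.83·997)) = 4.124 m/s; Re = ρVD/μ = 9.336e+05; f → 0.03834
  f = 0.03834 → V = 2.978 m/s; Re = 6.743e+05; f → 0.03838
Converged (Δf/f < 1%). With the final f = 0.03838: V = √(2·5250·0.156/(0.03838·4.83·997)) = 2.977 m/s.
Q = V·A = 2.977·(π/4·0.156²) = 0.0569 m³/s = 205 m³/h.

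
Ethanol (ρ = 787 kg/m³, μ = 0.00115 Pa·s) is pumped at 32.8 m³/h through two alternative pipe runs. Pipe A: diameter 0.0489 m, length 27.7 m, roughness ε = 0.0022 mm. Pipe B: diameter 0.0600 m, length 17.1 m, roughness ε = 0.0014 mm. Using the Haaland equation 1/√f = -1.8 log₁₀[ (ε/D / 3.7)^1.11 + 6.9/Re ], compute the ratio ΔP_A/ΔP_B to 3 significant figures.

Pipe A: V = Q/A = 0.009111/0.001878 = 4.851 m/s; Re = 1.623e+05; ε/D = 4.5e-05; Haaland → f = 0.01641; ΔP_A = f(L/D)(ρV²/2) = 8.607e+04 Pa.
Pipe B: V = Q/A = 0.009111/0.002827 = 3.222 m/s; Re = 1.323e+05; ε/D = 2.33e-05; Haaland → f = 0.01694; ΔP_B = f(L/D)(ρV²/2) = 1.972e+04 Pa.
ΔP_A/ΔP_B = 8.607e+04/1.972e+04 = 4.36.

ΔP_A/ΔP_B ≈ 4.36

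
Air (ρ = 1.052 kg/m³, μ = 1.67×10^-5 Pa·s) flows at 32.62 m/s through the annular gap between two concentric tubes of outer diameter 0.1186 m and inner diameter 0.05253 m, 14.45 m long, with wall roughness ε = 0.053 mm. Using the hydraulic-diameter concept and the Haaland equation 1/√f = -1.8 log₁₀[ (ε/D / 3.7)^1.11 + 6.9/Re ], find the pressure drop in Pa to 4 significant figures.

ΔP ≈ 2529 Pa

Hydraulic diameter D_h = 4A/P = D_o - D_i = 0.1186 - 0.05253 = 0.06607 m.
Re = ρVD_h/μ = 1.052·32.62·0.06607/1.67e-05 = 1.358e+05.
ε/D_h = 5.3e-05/0.06607 = 0.000802; Haaland gives 1/√f = -1.8 log₁₀[8.57e-05+5.08e-05] = 6.957, so f = 0.02066.
ΔP = f(L/D_h)(ρV²/2) = 0.02066·14.45/0.06607·559.7 = 2529 Pa.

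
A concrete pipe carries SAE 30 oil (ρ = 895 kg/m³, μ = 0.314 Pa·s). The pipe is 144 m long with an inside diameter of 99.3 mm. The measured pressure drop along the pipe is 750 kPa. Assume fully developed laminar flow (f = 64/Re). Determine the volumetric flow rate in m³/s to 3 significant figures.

For laminar flow, f = 64/Re with Re = ρVD/μ, so Darcy-Weisbach reduces to ΔP = 32μLV/D². Solving for V: V = ΔP·D²/(32μL) = 7.5e+05·(0.0993)²/(32·0.314·144) = 5.111 m/s.
Check: Re = ρVD/μ = 895·5.111·0.0993/0.314 = 1447 < 2300, so the laminar assumption holds.
Q = V·A = 5.111·(π/4·0.0993²) = 0.03958 m³/s = 0.0396 m³/s.

Q ≈ 0.0396 m³/s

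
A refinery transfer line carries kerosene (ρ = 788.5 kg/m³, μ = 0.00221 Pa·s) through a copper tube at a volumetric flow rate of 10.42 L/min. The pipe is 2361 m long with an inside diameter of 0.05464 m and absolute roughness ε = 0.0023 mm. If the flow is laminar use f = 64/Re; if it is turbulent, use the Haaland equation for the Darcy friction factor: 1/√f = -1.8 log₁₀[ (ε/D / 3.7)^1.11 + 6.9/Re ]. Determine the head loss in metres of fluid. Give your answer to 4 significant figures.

h_f ≈ 0.5355 m

Q = 10.42 L/min = 10.42/60000 = 0.0001737 m³/s.
Cross-sectional area A = πD²/4 = π(0.05464)²/4 = 0.002345 m²; mean velocity V = Q/A = 0.0001737/0.002345 = 0.07406 m/s.
Reynolds number Re = ρVD/μ = 788.5 · 0.07406 · 0.05464 / 0.00221 = 1444.
Re < 2300 → laminar flow, so f = 64/Re = 64/1444 = 0.04433 (the turbulent correlation is not needed).
Darcy-Weisbach: ΔP = f(L/D)(ρV²/2) = 0.04433·(2361/0.05464)·(788.5·0.07406²/2) = 0.04433·4.321e+04·2.163 = 4142 Pa.
Head loss h_f = ΔP/(ρg) = 4142/(788.5·9.81) = 0.5355 m.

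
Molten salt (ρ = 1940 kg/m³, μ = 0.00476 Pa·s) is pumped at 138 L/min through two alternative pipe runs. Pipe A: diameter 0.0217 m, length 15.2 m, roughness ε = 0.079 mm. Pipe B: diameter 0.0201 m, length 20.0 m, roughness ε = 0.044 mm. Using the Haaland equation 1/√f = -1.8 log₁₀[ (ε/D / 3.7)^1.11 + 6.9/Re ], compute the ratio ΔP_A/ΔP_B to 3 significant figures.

Pipe A: V = Q/A = 0.0023/0.0003698 = 6.219 m/s; Re = 5.5e+04; ε/D = 0.00364; Haaland → f = 0.02953; ΔP_A = f(L/D)(ρV²/2) = 7.76e+05 Pa.
Pipe B: V = Q/A = 0.0023/0.0003173 = 7.248 m/s; Re = 5.938e+04; ε/D = 0.00219; Haaland → f = 0.02634; ΔP_B = f(L/D)(ρV²/2) = 1.336e+06 Pa.
ΔP_A/ΔP_B = 7.76e+05/1.336e+06 = 0.581.

ΔP_A/ΔP_B ≈ 0.581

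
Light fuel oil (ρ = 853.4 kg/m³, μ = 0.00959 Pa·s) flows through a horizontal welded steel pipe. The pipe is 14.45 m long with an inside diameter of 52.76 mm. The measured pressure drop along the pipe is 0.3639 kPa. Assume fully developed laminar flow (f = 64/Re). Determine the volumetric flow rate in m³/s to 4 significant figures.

Q ≈ 4.994×10^-4 m³/s

For laminar flow, f = 64/Re with Re = ρVD/μ, so Darcy-Weisbach reduces to ΔP = 32μLV/D². Solving for V: V = ΔP·D²/(32μL) = 363.9·(0.05276)²/(32·0.00959·14.45) = 0.2284 m/s.
Check: Re = ρVD/μ = 853.4·0.2284·0.05276/0.00959 = 1072 < 2300, so the laminar assumption holds.
Q = V·A = 0.2284·(π/4·0.05276²) = 0.0004994 m³/s = 4.994×10^-4 m³/s.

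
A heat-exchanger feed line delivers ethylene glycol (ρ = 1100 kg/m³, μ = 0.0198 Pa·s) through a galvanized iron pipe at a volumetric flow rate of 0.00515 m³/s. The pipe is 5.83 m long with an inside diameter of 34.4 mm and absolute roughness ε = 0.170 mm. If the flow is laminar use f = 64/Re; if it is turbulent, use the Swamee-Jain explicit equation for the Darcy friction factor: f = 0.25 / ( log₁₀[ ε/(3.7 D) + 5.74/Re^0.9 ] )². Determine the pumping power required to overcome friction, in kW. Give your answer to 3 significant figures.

Cross-sectional area A = πD²/4 = π(0.0344)²/4 = 0.0009294 m²; mean velocity V = Q/A = 0.00515/0.0009294 = 5.541 m/s.
Reynolds number Re = ρVD/μ = 1100 · 5.541 · 0.0344 / 0.0198 = 1.059e+04.
Re > 4000 → turbulent. Relative roughness ε/D = 0.00017/0.0344 = 0.00494. Swamee-Jain: f = 0.25/(log₁₀[0.00494/3.7 + 5.74/1.059e+04^0.9])² = 0.25/(log₁₀[0.00134 + 0.00137])² = 0.25/(-2.568)² = 0.03791.
Darcy-Weisbach: ΔP = f(L/D)(ρV²/2) = 0.03791·(5.83/0.0344)·(1100·5.541²/2) = 0.03791·169.5·1.689e+04 = 1.085e+05 Pa.
Pumping power P = QΔP = 0.00515·1.085e+05 = 558.8 W = 0.559 kW.

P ≈ 0.559 kW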